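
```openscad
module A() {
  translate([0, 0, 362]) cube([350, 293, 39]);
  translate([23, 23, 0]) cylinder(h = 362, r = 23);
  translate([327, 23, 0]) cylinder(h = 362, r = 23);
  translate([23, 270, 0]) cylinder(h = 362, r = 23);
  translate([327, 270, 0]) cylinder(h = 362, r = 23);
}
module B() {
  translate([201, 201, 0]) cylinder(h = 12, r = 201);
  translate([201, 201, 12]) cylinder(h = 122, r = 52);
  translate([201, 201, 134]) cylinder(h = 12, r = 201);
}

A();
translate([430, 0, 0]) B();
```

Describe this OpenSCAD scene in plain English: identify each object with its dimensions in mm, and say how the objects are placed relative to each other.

A is a simple wooden stool: a rectangular seat 350 mm (x) by 293 mm (y), 39 mm thick, top face at z = 401 mm, on four round legs, each 46 mm in diameter. The legs rest on z = 0, each leg's axis is inset half a diameter from the nearest pair of seat edges (so the leg's bounding box is flush with the corner).

B is a spool: two coaxial disc flanges of radius 201 mm and thickness 12 mm, joined by a core cylinder of radius 52 mm and height 122 mm. The lower flange rests on z = 0 and the three cylinders share a vertical axis.

The spool is on the floor beside the stool on its +x side.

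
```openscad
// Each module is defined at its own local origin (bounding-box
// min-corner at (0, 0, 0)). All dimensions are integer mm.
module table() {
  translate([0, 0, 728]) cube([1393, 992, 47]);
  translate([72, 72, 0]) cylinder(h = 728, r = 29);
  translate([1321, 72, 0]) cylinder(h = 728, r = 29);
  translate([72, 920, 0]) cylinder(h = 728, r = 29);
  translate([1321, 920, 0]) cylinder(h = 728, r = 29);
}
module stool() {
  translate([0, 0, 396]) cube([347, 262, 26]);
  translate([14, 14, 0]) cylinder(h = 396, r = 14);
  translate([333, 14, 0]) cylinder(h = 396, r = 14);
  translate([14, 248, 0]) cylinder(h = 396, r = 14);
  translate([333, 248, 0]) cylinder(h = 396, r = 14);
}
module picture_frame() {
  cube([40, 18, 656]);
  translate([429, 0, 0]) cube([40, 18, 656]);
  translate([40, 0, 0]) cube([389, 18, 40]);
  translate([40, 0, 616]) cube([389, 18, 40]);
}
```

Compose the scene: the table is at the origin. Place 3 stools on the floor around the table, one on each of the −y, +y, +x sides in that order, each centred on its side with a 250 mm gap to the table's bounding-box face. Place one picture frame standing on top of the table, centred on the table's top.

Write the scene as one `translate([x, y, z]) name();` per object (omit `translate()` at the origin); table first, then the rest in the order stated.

table();
translate([523, -512, 0]) stool();
translate([523, 1242, 0]) stool();
translate([1643, 365, 0]) stool();
translate([462, 487, 775]) picture_frame();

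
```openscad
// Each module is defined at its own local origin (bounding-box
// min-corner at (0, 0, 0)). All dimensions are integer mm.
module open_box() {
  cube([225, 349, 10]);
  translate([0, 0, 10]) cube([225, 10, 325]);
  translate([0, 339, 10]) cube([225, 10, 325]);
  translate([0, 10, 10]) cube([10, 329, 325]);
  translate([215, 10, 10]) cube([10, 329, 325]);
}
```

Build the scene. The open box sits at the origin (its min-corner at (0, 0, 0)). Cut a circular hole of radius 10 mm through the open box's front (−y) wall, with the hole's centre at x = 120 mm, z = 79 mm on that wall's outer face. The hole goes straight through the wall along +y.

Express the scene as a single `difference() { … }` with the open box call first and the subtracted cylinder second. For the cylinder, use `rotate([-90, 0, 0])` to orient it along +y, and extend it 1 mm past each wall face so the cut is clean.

difference() {
  open_box();
  translate([120, -1, 79]) rotate([-90, 0, 0]) cylinder(h = 12, r = 10);
}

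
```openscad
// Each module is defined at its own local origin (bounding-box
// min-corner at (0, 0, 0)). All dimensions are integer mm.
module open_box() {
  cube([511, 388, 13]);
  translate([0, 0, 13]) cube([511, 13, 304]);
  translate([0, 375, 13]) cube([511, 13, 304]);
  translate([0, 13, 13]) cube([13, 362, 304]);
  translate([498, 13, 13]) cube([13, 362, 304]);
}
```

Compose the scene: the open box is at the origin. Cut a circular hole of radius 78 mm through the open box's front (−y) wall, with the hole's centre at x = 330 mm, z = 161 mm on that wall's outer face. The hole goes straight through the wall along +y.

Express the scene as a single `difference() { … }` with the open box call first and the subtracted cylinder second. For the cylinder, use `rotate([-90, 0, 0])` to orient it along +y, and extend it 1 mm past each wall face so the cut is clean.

difference() {
  open_box();
  translate([330, -1, 161]) rotate([-90, 0, 0]) cylinder(h = 15, r = 78);
}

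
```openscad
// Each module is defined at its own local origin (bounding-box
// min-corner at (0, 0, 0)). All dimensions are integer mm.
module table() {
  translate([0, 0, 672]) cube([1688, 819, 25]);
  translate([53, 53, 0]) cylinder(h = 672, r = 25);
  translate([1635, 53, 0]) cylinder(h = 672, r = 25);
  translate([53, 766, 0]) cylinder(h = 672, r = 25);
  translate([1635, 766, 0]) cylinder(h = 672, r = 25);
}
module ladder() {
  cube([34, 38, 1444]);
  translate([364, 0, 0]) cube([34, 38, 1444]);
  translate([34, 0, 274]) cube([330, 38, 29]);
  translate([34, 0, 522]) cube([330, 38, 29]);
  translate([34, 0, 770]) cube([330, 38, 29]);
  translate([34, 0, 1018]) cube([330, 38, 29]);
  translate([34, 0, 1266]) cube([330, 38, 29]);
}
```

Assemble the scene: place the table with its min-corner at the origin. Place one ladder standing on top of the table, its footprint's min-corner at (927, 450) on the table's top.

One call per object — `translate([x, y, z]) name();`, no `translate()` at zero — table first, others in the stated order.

table();
translate([927, 450, 697]) ladder();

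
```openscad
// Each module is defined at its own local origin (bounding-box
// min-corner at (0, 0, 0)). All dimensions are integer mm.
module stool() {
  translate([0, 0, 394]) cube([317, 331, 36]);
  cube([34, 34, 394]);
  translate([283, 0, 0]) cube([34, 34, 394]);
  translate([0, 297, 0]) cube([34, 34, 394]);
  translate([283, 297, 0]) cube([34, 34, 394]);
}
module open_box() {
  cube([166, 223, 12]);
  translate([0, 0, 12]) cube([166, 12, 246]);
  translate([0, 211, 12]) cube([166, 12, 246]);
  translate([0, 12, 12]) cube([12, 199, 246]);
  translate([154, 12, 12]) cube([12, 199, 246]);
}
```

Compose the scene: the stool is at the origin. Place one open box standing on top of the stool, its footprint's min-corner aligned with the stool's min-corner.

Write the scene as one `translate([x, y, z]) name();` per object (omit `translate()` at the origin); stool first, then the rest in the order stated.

stool();
translate([0, 0, 430]) open_box();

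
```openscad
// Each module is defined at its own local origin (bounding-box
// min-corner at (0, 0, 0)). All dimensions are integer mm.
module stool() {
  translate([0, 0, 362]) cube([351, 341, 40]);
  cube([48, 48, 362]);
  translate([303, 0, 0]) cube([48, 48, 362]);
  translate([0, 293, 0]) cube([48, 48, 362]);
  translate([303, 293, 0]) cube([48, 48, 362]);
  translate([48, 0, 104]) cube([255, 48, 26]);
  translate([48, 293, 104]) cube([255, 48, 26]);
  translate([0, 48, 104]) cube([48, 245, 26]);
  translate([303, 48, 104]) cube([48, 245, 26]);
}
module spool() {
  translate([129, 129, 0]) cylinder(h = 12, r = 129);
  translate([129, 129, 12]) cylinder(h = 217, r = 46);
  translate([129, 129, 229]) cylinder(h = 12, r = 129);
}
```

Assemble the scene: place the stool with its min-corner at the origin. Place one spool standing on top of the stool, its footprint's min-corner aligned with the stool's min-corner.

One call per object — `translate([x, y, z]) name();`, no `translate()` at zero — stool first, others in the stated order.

stool();
translate([0, 0, 402]) spool();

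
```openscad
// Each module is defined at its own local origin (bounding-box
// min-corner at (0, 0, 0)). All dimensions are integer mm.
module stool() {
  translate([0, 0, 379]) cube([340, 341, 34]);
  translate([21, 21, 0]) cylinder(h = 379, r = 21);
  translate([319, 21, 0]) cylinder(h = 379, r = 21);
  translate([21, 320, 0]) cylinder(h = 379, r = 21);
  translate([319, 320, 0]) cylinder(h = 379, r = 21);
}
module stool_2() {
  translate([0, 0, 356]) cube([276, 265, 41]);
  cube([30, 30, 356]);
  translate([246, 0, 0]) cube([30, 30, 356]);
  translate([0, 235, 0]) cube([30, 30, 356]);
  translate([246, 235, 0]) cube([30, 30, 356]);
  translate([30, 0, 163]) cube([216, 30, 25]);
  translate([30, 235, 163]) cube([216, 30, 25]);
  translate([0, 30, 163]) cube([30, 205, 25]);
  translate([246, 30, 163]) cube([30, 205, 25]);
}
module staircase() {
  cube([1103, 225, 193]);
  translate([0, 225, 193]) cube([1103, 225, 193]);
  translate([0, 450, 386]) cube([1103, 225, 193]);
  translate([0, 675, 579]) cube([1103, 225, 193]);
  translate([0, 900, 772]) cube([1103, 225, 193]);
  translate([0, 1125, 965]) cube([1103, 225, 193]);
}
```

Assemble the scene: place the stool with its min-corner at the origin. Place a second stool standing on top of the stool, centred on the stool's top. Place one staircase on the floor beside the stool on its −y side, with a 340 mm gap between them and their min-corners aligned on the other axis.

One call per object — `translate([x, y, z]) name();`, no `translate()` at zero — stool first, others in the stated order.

stool();
translate([32, 38, 413]) stool_2();
translate([0, -1690, 0]) staircase();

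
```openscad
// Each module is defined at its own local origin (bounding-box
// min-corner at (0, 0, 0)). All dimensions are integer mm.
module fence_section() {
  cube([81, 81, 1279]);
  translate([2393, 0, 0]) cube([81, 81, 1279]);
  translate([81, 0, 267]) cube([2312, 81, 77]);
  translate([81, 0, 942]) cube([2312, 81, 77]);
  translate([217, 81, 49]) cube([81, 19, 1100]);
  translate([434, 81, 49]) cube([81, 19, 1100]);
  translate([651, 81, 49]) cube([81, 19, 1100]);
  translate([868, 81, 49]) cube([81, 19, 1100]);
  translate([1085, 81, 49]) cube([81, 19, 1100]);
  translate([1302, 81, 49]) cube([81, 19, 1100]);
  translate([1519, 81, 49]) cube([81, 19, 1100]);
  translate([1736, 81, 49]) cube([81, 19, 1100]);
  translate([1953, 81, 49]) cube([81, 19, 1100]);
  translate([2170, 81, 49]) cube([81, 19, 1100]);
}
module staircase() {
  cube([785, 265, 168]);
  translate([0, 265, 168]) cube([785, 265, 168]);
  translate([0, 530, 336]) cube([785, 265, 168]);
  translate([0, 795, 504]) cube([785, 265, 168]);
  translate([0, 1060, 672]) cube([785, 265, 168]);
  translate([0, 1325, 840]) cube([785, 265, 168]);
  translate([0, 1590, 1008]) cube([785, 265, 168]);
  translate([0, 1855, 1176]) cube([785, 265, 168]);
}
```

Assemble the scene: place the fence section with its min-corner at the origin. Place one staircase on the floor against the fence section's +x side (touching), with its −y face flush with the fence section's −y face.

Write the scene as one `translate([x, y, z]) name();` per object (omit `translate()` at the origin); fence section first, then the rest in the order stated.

fence_section();
translate([2474, 0, 0]) staircase();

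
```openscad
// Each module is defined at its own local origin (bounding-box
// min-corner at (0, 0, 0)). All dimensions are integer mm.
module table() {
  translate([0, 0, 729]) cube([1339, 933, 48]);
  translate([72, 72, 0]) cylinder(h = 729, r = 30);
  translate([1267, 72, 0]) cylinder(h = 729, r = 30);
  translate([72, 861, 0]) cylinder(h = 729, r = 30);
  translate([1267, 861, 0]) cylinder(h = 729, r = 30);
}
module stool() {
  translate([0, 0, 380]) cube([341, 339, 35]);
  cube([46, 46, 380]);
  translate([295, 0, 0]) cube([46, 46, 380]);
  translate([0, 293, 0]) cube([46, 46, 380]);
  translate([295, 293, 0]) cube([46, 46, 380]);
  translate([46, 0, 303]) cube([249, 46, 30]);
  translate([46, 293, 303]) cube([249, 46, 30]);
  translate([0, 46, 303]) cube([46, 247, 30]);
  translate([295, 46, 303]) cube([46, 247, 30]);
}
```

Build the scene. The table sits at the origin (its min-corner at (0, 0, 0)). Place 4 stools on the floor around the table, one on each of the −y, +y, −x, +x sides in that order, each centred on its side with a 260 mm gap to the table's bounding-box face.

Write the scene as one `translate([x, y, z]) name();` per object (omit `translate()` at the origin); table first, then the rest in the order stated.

table();
translate([499, -599, 0]) stool();
translate([499, 1193, 0]) stool();
translate([-601, 297, 0]) stool();
translate([1599, 297, 0]) stool();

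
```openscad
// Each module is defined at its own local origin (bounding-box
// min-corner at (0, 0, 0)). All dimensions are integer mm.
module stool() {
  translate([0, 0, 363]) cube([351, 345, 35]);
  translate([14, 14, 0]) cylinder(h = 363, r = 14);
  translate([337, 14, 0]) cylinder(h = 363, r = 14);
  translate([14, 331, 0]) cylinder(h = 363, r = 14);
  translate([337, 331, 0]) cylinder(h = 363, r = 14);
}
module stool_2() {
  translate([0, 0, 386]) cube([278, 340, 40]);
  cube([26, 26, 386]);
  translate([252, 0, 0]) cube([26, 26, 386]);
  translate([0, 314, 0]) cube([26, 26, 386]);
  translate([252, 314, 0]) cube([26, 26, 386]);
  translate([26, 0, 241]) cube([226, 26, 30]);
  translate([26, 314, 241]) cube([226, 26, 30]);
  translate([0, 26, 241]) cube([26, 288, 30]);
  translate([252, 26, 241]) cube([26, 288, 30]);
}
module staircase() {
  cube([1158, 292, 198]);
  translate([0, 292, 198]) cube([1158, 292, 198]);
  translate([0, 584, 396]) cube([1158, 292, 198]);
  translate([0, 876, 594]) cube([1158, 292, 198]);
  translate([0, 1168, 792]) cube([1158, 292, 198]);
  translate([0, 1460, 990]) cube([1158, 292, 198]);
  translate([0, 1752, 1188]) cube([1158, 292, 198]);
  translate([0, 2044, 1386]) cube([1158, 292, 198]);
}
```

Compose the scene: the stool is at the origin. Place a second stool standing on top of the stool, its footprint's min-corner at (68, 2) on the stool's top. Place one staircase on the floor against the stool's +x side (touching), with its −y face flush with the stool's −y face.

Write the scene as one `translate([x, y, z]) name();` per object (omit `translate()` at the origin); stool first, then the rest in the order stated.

stool();
translate([68, 2, 398]) stool_2();
translate([351, 0, 0]) staircase();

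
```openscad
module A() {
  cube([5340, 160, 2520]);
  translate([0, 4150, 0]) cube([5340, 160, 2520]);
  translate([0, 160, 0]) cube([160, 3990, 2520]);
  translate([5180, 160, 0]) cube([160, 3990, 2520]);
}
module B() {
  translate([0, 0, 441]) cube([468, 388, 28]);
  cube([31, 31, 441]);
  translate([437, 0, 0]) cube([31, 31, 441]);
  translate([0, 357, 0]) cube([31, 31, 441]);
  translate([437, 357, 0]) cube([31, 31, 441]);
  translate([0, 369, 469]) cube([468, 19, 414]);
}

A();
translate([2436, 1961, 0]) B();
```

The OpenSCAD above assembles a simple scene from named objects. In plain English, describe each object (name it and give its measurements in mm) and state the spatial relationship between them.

A is the wall frame of a small rectangular building: four walls, each 2520 mm tall and 160 mm thick, enclosing a footprint 5340 mm (x) by 4310 mm (y) outside-to-outside, with no floor or roof. The front and back walls (the −y and +y sides) span the full width; the two side walls fit between them.

B is a chair. The seat is a 468×388×28 mm slab with its top at z = 469 mm, on four 31×31 mm corner legs (flush with the seat edges, standing on z = 0). A flat backrest 19 mm thick, 414 mm tall, spans the full seat width and rises from the seat top along its +y edge, rear face flush with the rear of the seat.

The chair sits inside the house frame, centred.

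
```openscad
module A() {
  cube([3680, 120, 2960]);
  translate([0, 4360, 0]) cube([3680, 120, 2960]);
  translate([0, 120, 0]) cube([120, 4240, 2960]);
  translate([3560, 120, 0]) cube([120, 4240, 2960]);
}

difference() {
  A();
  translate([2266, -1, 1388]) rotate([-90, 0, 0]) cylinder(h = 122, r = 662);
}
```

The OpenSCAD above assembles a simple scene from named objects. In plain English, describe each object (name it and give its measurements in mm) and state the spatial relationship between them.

A is the wall frame of a small rectangular building: four walls, each 2960 mm tall and 120 mm thick, enclosing a footprint 3680 mm (x) by 4480 mm (y) outside-to-outside, with no floor or roof. The front and back walls (the −y and +y sides) span the full width; the two side walls fit between them.

The house frame has a circular hole of radius 662 mm through its front wall, centred at (x = 2266, z = 1388).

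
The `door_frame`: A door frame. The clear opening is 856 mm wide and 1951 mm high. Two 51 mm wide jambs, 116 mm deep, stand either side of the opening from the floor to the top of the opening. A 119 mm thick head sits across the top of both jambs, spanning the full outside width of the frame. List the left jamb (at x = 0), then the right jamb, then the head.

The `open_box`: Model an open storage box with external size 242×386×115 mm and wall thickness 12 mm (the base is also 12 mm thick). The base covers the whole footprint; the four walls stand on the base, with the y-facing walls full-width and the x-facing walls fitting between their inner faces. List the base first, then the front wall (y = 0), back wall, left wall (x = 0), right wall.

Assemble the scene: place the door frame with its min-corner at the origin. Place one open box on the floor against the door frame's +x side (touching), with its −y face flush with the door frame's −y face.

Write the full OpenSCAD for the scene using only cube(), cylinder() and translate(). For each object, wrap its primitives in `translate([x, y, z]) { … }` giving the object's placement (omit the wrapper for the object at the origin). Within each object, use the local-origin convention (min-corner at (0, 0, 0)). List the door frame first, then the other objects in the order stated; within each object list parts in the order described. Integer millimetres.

cube([51, 116, 1951]);
translate([907, 0, 0]) cube([51, 116, 1951]);
translate([0, 0, 1951]) cube([958, 116, 119]);
translate([958, 0, 0]) {
  cube([242, 386, 12]);
  translate([0, 0, 12]) cube([242, 12, 103]);
  translate([0, 374, 12]) cube([242, 12, 103]);
  translate([0, 12, 12]) cube([12, 362, 103]);
  translate([230, 12, 12]) cube([12, 362, 103]);
}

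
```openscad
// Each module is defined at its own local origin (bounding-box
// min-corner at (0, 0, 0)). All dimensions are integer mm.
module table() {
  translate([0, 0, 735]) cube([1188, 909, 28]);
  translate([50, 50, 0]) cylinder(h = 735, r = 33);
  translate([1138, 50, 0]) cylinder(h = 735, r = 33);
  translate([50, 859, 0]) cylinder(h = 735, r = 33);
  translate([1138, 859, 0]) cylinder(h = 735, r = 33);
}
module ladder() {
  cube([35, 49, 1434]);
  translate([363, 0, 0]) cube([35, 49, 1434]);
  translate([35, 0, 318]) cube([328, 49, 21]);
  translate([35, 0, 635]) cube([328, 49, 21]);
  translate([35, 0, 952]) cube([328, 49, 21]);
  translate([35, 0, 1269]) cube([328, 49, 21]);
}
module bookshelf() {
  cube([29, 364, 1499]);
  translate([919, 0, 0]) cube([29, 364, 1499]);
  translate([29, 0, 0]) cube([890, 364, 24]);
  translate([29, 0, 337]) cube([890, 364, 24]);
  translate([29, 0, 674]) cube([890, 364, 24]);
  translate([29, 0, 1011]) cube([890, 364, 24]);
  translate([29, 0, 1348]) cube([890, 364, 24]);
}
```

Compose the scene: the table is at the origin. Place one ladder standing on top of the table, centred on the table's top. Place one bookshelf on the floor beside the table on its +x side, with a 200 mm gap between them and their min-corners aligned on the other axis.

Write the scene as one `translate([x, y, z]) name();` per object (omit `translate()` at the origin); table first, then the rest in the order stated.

table();
translate([395, 430, 763]) ladder();
translate([1388, 0, 0]) bookshelf();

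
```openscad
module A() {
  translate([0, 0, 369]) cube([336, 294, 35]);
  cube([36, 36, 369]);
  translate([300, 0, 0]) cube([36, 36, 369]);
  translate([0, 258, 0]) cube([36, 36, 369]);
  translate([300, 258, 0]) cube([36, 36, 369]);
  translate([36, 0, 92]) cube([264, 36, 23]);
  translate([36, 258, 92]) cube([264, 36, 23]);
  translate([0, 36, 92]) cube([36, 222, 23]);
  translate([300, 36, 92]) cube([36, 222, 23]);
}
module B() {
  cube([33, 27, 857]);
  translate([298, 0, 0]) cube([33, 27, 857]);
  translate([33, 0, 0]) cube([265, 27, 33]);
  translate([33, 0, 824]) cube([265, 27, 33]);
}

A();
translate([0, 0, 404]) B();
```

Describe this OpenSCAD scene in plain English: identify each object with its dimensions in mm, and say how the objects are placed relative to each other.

A is a four-legged stool. The seat is 336×294 mm, 35 mm thick, top at z = 404 mm. It stands on four square legs, each 36×36 mm in cross-section, from z = 0 to the seat underside, each flush with a corner of the seat. Four stretchers, 36 mm wide and 23 mm tall, connect adjacent legs with their undersides at z = 92 mm, each running between the inner faces of the legs it joins and aligned with the legs' outer faces on the other axis.

B is a picture frame with a 265×791 mm rectangular opening (x by z) and a uniform 33 mm border on every side. Frame depth is 27 mm along y. It is built from two vertical stiles running the full outside height and two horizontal rails spanning the gap between the stiles.

The picture frame is on top of the stool.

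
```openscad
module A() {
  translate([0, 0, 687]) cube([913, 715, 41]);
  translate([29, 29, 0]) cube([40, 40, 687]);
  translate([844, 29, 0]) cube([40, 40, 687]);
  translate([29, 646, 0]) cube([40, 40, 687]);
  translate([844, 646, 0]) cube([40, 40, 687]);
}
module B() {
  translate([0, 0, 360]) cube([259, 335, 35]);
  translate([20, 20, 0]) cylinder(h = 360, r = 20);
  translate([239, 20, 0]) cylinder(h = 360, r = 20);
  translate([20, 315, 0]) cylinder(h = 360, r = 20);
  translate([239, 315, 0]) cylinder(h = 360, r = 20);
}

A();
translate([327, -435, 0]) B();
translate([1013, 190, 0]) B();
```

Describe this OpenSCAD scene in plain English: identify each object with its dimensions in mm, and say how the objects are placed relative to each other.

A is a table with a 913×715 mm rectangular top, 41 mm thick, top surface at z = 728 mm, supported by four 40×40 mm square legs, each inset 29 mm from the nearest pair of top edges, running from the floor.

B is a four-legged stool. The seat is a 259×335×35 mm slab whose top surface is at z = 395 mm; four round legs, each 40 mm in diameter, run from the floor (z = 0) to the underside of the seat, each leg's axis is inset half a diameter from the nearest pair of seat edges (so the leg's bounding box is flush with the corner).

Two stools sit around the table at the −y, +x sides.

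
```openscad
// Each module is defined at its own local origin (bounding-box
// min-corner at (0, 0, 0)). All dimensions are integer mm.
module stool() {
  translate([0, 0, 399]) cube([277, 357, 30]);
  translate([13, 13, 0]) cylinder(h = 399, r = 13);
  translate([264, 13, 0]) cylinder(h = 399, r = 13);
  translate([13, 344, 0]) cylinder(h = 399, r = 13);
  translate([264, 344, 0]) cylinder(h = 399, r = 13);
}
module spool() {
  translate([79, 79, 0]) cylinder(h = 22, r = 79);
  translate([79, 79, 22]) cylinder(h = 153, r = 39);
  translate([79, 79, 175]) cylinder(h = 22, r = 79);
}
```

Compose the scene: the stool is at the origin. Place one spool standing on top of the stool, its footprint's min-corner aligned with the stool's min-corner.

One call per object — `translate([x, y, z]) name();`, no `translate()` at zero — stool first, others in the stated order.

stool();
translate([0, 0, 429]) spool();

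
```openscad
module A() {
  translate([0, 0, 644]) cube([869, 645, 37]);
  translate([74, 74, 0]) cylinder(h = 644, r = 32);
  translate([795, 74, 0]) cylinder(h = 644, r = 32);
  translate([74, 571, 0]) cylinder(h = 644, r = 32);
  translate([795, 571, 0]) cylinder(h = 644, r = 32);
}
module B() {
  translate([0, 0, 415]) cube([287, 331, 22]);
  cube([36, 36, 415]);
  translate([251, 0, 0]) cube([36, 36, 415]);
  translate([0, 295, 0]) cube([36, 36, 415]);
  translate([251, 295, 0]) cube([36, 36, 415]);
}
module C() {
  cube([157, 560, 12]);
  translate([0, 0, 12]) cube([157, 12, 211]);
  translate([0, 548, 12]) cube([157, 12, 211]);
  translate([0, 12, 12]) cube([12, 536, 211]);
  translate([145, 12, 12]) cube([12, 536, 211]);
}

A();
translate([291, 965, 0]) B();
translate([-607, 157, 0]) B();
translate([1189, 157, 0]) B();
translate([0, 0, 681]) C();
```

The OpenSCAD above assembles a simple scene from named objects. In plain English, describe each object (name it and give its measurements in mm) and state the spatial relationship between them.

A is a rectangular dining table. The top is 869×645×37 mm with its upper surface at z = 681 mm. It stands on four round legs of 64 mm diameter, each leg's bounding box inset 42 mm from the nearest pair of top edges, running from the floor to the underside of the top.

B is a four-legged stool. The seat is a 287×331×22 mm slab whose top surface is at z = 437 mm; four square legs, each 36×36 mm in cross-section, run from the floor (z = 0) to the underside of the seat, each flush with a corner of the seat.

C is an open storage box with external size 157×560×223 mm and wall thickness 12 mm (the base is also 12 mm thick). The base covers the whole footprint; the four walls stand on the base, with the y-facing walls full-width and the x-facing walls fitting between their inner faces.

Three stools sit around the table at the +y, −x, +x sides. The open box is on top of the table.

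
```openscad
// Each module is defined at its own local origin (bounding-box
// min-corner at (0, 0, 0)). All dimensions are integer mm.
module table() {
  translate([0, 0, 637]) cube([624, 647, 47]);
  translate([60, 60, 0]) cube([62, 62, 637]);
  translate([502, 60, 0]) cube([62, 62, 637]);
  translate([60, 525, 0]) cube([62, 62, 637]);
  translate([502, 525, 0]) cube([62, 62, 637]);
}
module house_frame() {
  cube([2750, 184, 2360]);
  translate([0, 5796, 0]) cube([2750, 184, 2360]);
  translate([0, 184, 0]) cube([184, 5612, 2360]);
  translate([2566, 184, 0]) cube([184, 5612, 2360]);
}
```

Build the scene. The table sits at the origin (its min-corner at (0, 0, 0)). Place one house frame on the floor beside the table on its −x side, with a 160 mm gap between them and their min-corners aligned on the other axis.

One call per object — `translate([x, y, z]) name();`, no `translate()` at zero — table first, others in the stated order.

table();
translate([-2910, 0, 0]) house_frame();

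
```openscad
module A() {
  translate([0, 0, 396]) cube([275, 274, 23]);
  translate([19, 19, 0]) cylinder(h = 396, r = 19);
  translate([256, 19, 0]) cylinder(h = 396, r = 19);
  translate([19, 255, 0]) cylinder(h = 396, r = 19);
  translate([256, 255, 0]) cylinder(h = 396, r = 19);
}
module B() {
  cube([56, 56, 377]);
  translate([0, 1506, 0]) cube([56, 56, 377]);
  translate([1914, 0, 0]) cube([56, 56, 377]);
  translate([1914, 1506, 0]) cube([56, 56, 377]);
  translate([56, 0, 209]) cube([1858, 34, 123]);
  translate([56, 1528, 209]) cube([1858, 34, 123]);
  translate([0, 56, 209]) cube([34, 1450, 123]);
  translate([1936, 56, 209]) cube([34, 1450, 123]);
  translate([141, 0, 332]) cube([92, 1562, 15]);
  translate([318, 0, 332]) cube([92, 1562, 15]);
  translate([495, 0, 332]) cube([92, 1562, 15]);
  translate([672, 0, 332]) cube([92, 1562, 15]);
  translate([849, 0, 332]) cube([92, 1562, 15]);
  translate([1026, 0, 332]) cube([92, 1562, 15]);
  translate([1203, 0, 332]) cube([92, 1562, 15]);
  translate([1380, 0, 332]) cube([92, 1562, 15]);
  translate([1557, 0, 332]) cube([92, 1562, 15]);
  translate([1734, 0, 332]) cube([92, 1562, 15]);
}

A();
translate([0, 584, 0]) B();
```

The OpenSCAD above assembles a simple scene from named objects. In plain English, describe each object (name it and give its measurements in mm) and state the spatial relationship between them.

A is a four-legged stool. The seat is 275×274 mm, 23 mm thick, top at z = 419 mm. It stands on four round legs, each 38 mm in diameter, from z = 0 to the seat underside, each leg's axis is inset half a diameter from the nearest pair of seat edges (so the leg's bounding box is flush with the corner).

B is a bed frame 1970 mm long (x) by 1562 mm wide (y). Four 56×56 mm corner posts, 377 mm tall, at the corners of the footprint. Four rails of 34 mm thickness and 123 mm height run between adjacent posts with their undersides at z = 209 mm, their outer faces flush with the outside of the frame (the two x-running rails run between the posts' inner faces; the two y-running rails run between the posts' inner faces). 10 slats, each 92 mm wide (x) and 15 mm thick, lie across the top of the two x-running rails, running the full 1562 mm width of the frame in y; the slats are evenly spaced along x between the inner faces of the end posts with equal gaps (rounded down to the nearest mm) at the −x end and between each pair — any rounding remainder accumulates at the +x end.

The bed frame is on the floor beside the stool on its +y side.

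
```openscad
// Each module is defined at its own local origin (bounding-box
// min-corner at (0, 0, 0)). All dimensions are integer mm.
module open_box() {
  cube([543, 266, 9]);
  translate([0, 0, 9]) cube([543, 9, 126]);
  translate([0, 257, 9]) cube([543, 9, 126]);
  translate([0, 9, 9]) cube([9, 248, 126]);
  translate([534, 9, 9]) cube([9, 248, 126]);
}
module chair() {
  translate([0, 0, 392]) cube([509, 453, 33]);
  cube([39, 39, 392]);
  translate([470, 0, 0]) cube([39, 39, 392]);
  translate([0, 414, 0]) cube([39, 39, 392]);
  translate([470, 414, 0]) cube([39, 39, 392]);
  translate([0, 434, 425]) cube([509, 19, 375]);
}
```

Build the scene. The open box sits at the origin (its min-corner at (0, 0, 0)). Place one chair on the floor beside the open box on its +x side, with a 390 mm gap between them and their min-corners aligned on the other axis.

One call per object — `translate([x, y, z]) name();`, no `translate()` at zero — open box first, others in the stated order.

open_box();
translate([933, 0, 0]) chair();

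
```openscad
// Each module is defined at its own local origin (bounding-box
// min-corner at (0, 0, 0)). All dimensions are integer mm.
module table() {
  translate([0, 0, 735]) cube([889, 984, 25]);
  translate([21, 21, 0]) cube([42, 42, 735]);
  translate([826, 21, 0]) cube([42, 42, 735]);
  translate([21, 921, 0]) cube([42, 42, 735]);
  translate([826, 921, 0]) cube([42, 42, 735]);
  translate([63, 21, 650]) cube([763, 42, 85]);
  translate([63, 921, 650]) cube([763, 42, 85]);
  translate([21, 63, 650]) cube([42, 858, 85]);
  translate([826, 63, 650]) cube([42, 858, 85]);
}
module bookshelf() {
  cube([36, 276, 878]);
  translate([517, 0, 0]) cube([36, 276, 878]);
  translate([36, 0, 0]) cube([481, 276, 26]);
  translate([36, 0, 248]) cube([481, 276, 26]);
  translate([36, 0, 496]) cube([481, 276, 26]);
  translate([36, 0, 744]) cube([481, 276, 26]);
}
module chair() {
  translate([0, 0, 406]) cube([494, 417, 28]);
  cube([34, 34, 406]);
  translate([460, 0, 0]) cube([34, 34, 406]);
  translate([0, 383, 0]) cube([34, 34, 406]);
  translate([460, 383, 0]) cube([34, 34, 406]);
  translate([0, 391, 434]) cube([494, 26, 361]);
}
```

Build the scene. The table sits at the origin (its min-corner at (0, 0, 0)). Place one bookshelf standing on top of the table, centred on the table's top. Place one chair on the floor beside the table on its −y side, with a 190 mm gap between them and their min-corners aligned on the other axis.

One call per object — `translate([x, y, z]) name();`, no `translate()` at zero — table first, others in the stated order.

table();
translate([168, 354, 760]) bookshelf();
translate([0, -607, 0]) chair();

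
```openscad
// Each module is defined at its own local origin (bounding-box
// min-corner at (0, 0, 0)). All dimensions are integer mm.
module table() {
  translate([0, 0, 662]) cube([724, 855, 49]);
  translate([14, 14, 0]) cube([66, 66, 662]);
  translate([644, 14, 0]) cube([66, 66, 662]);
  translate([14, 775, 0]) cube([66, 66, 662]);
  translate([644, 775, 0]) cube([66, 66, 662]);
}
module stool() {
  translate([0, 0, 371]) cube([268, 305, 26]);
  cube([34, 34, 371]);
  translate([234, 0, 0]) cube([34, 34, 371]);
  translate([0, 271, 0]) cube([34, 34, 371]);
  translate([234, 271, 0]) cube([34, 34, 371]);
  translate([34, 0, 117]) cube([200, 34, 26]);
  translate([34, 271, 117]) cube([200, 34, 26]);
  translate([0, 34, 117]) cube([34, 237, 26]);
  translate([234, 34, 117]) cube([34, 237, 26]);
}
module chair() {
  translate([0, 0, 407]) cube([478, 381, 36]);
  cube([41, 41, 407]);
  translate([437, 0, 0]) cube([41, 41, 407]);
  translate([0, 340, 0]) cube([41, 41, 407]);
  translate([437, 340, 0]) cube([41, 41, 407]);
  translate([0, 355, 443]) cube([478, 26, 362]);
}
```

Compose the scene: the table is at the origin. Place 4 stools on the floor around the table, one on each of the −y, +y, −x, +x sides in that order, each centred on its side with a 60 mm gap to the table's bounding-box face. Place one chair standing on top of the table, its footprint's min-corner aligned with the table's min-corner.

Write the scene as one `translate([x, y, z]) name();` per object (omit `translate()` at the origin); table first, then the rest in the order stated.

table();
translate([228, -365, 0]) stool();
translate([228, 915, 0]) stool();
translate([-328, 275, 0]) stool();
translate([784, 275, 0]) stool();
translate([0, 0, 711]) chair();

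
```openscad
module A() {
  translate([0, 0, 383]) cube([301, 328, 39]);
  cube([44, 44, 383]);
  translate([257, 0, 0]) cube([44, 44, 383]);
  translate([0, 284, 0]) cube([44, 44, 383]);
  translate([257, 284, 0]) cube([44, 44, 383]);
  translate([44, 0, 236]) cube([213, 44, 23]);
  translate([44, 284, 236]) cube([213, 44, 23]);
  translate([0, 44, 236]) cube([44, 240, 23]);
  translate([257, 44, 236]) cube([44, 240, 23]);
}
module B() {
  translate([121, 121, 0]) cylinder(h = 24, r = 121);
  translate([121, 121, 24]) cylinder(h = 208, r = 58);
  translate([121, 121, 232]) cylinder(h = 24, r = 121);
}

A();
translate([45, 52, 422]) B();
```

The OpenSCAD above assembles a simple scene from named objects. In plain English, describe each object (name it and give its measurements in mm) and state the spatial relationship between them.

A is a simple wooden stool: a rectangular seat 301 mm (x) by 328 mm (y), 39 mm thick, top face at z = 422 mm, on four square legs, each 44×44 mm in cross-section. The legs rest on z = 0, each flush with a corner of the seat. Four stretchers, 44 mm wide and 23 mm tall, connect adjacent legs with their undersides at z = 236 mm, each running between the inner faces of the legs it joins and aligned with the legs' outer faces on the other axis.

B is a spool: two coaxial disc flanges of radius 121 mm and thickness 24 mm, joined by a core cylinder of radius 58 mm and height 208 mm. The lower flange rests on z = 0 and the three cylinders share a vertical axis.

The spool is on top of the stool.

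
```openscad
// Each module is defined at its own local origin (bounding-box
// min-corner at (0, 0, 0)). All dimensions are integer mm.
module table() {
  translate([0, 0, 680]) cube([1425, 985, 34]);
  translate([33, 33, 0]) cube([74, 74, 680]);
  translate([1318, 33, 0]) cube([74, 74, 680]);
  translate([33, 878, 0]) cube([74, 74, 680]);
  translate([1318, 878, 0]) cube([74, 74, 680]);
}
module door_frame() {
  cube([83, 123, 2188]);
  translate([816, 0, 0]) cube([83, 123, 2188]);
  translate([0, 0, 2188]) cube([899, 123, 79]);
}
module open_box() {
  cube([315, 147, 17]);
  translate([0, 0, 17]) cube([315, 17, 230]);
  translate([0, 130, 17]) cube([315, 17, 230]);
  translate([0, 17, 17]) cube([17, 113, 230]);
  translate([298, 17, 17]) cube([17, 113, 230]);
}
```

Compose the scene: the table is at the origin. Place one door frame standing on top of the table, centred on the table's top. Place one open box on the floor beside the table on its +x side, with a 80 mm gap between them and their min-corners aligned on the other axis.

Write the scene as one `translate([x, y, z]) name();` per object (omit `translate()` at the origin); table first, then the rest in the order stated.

table();
translate([263, 431, 714]) door_frame();
translate([1505, 0, 0]) open_box();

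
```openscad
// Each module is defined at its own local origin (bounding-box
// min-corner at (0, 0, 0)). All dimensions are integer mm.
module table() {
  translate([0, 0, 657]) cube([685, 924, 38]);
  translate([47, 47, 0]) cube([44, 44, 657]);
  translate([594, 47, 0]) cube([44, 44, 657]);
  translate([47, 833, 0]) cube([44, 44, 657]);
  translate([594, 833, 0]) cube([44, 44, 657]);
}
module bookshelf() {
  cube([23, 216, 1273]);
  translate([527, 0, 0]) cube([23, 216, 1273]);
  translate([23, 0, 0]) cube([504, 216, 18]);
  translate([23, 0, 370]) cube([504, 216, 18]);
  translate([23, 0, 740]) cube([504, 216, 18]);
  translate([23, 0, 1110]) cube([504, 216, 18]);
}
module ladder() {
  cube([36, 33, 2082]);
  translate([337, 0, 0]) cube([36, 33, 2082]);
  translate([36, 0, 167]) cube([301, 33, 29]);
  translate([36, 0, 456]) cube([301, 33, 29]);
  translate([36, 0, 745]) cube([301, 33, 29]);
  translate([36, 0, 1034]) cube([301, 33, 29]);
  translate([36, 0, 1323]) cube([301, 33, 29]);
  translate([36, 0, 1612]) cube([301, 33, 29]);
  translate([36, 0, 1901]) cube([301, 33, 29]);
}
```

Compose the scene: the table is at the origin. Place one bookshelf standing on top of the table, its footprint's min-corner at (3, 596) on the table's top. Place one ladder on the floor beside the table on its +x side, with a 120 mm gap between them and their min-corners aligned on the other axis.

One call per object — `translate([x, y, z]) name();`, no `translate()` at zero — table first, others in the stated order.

table();
translate([3, 596, 695]) bookshelf();
translate([805, 0, 0]) ladder();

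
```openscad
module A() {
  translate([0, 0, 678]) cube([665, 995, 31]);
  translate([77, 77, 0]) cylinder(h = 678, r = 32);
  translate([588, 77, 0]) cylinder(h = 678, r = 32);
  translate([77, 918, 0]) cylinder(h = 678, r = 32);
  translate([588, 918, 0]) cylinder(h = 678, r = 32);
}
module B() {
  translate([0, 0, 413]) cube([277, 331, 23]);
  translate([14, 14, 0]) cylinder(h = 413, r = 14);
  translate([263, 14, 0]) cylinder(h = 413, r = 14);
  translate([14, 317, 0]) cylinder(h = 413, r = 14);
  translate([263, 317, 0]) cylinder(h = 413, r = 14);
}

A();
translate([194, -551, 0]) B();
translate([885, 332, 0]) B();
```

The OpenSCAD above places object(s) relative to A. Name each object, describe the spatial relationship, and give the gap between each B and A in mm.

Each stool's nearest face is 220 mm from the table's bounding box.

A is a table. B is a stool. Two stools sit around the table at the −y, +x sides. The gap between each stool and the table is 220 mm.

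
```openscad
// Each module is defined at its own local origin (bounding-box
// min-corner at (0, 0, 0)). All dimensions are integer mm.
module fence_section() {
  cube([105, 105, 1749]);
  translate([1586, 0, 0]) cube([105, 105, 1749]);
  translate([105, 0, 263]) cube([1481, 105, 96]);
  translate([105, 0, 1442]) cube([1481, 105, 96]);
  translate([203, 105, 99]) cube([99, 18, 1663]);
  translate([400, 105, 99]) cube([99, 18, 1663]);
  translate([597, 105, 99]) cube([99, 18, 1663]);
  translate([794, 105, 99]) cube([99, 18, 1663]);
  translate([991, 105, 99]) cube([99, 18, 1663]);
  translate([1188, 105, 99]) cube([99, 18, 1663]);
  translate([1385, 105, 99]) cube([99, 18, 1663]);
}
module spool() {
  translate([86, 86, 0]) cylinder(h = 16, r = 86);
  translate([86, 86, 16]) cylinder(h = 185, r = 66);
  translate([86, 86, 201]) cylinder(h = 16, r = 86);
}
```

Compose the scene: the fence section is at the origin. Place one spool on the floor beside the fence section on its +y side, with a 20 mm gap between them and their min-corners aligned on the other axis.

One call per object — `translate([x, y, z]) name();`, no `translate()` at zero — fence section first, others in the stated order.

fence_section();
translate([0, 143, 0]) spool();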